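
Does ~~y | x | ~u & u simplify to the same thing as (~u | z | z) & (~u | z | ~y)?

E1: ~~y | x | ~u & u
    = y | x | ~u & u   (double negation)
    = y | x   (complement / identity)
E2: (~u | z | z) & (~u | z | ~y)
    = (~u | z) & (~u | z | ~y)   (idempotence)
    = ~u | z   (absorption)
These differ: at u=1, x=0, y=1, z=0, E1 = 1 but E2 = 0.

No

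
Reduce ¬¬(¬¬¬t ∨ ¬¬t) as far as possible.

True

¬¬(¬¬¬t ∨ ¬¬t)
= ¬(¬¬t ∧ ¬t)
= ¬t ∨ t
= True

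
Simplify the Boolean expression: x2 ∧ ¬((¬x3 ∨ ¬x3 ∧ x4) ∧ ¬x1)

x2 ∧ (x3 ∨ x1)

x2 ∧ ¬((¬x3 ∨ ¬x3 ∧ x4) ∧ ¬x1)
= x2 ∧ ¬(¬x3 ∧ ¬x1)   [absorption]
= x2 ∧ (x3 ∨ x1)   [De Morgan]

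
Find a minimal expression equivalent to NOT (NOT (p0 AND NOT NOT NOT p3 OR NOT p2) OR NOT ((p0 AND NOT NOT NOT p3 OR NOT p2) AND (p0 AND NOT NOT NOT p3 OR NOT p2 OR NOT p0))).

p0 AND NOT p3 OR NOT p2

NOT (NOT (p0 AND NOT NOT NOT p3 OR NOT p2) OR NOT ((p0 AND NOT NOT NOT p3 OR NOT p2) AND (p0 AND NOT NOT NOT p3 OR NOT p2 OR NOT p0)))
= NOT (NOT (p0 AND NOT p3 OR NOT p2) OR NOT ((p0 AND NOT NOT NOT p3 OR NOT p2) AND (p0 AND NOT NOT NOT p3 OR NOT p2 OR NOT p0)))   (double negation)
= NOT (NOT (p0 AND NOT p3 OR NOT p2) OR NOT (p0 AND NOT NOT NOT p3 OR NOT p2))   (absorption)
= (p0 AND NOT p3 OR NOT p2) AND (p0 AND NOT NOT NOT p3 OR NOT p2)   (De Morgan)
= (p0 AND NOT p3 OR NOT p2) AND (p0 AND NOT p3 OR NOT p2)   (double negation)
= p0 AND NOT p3 OR NOT p2   (idempotence)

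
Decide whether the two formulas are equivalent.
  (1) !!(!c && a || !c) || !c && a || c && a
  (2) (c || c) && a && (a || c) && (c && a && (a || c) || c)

No

E1: !!(!c && a || !c) || !c && a || c && a
    = !!(!c && a || !c) || a
    = !c && a || !c || a
    = !c || a
E2: (c || c) && a && (a || c) && (c && a && (a || c) || c)
    = c && a && (a || c) && (c && a && (a || c) || c)
    = c && a && (a || c)
    = c && a
These differ: at a=0, c=0, E1 = 1 but E2 = 0.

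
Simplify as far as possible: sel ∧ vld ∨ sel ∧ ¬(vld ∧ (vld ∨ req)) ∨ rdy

sel ∨ rdy

sel ∧ vld ∨ sel ∧ ¬(vld ∧ (vld ∨ req)) ∨ rdy
= sel ∧ vld ∨ sel ∧ ¬vld ∨ rdy
= sel ∨ rdy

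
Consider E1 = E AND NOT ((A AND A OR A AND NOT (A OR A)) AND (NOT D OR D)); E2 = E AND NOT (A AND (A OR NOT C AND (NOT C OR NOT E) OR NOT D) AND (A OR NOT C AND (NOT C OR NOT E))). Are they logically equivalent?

Yes

E1: E AND NOT ((A AND A OR A AND NOT (A OR A)) AND (NOT D OR D))
    = E AND NOT ((A AND A OR A AND NOT A) AND (NOT D OR D))
    = E AND NOT (A AND (NOT D OR D))
    = E AND NOT A
E2: E AND NOT (A AND (A OR NOT C AND (NOT C OR NOT E) OR NOT D) AND (A OR NOT C AND (NOT C OR NOT E)))
    = E AND NOT (A AND (A OR NOT C AND (NOT C OR NOT E)))
    = E AND NOT (A AND (A OR NOT C))
    = E AND NOT A
Both reduce to E AND NOT A, so they are equivalent.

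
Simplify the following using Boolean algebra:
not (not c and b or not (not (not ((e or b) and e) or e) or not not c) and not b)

not (not c and b or not (not (not ((e or b) and e) or e) or not not c) and not b)
= not (not c and b or (not ((e or b) and e) or e) and not c and not b)
= not (not c and b or (not e or e) and not c and not b)
= not (not c and b or not c and not b)
= not not c
= c

c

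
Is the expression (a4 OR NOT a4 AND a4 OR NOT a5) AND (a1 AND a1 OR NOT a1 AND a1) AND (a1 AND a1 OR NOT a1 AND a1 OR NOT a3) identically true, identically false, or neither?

neither

(a4 OR NOT a4 AND a4 OR NOT a5) AND (a1 AND a1 OR NOT a1 AND a1) AND (a1 AND a1 OR NOT a1 AND a1 OR NOT a3)
= (a4 OR NOT a4 AND a4 OR NOT a5) AND (a1 AND a1 OR NOT a1 AND a1)
= (a4 OR NOT a4 AND a4 OR NOT a5) AND a1
= (a4 OR NOT a5) AND a1
This depends on a1, a4, a5, so it is not a constant.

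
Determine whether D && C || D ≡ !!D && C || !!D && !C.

Yes

E1: D && C || D
    = D   (absorption)
E2: !!D && C || !!D && !C
    = !!D   (distribution)
    = D   (double negation)
Both reduce to D, so they are equivalent.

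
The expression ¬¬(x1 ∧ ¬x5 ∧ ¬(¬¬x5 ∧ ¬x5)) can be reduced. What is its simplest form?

x1 ∧ ¬x5

¬¬(x1 ∧ ¬x5 ∧ ¬(¬¬x5 ∧ ¬x5))
= ¬¬(x1 ∧ ¬x5 ∧ (¬x5 ∨ x5))   — De Morgan
= ¬¬(x1 ∧ ¬x5)   — complement / identity
= x1 ∧ ¬x5   — double negation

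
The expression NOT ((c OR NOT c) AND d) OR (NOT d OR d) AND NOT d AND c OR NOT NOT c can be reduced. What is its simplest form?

NOT d OR c

NOT ((c OR NOT c) AND d) OR (NOT d OR d) AND NOT d AND c OR NOT NOT c
= NOT d OR (NOT d OR d) AND NOT d AND c OR NOT NOT c
= NOT d OR NOT d AND c OR NOT NOT c
= NOT d OR NOT d AND c OR c
= NOT d OR c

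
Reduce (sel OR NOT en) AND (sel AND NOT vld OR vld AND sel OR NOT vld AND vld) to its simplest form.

(sel OR NOT en) AND (sel AND NOT vld OR vld AND sel OR NOT vld AND vld)
= (sel OR NOT en) AND (sel AND NOT vld OR vld AND sel)
= (sel OR NOT en) AND sel
= sel

sel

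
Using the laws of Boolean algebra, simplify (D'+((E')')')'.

D·E

(D'+((E')')')'
= D·(E')'   (De Morgan)
= D·E   (double negation)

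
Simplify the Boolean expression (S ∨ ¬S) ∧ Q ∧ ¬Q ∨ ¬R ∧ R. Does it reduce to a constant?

False

(S ∨ ¬S) ∧ Q ∧ ¬Q ∨ ¬R ∧ R
= Q ∧ ¬Q ∨ ¬R ∧ R   — complement / identity
= ¬R ∧ R   — complement / identity
= False   — complement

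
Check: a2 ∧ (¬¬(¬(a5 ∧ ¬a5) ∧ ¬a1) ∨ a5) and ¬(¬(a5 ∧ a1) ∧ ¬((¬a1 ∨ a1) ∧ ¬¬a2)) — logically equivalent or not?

E1: a2 ∧ (¬¬(¬(a5 ∧ ¬a5) ∧ ¬a1) ∨ a5)
    = a2 ∧ (¬(a5 ∧ ¬a5 ∨ a1) ∨ a5)   [De Morgan]
    = a2 ∧ (¬a1 ∨ a5)   [complement / identity]
E2: ¬(¬(a5 ∧ a1) ∧ ¬((¬a1 ∨ a1) ∧ ¬¬a2))
    = ¬(¬(a5 ∧ a1) ∧ ¬((¬a1 ∨ a1) ∧ a2))   [double negation]
    = a5 ∧ a1 ∨ (¬a1 ∨ a1) ∧ a2   [De Morgan]
    = a5 ∧ a1 ∨ a2   [complement / identity]
These differ: at a1=1, a2=0, a5=1, E1 = 0 but E2 = 1.

No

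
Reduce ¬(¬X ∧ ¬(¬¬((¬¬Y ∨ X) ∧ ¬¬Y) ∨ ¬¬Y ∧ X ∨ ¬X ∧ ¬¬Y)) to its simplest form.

X ∨ Y

¬(¬X ∧ ¬(¬¬((¬¬Y ∨ X) ∧ ¬¬Y) ∨ ¬¬Y ∧ X ∨ ¬X ∧ ¬¬Y))
= X ∨ ¬¬((¬¬Y ∨ X) ∧ ¬¬Y) ∨ ¬¬Y ∧ X ∨ ¬X ∧ ¬¬Y   (De Morgan)
= X ∨ ¬¬¬¬Y ∨ ¬¬Y ∧ X ∨ ¬X ∧ ¬¬Y   (absorption)
= X ∨ ¬¬Y ∨ ¬¬Y ∧ X ∨ ¬X ∧ ¬¬Y   (double negation)
= X ∨ ¬¬Y ∨ ¬¬Y   (distribution)
= X ∨ ¬¬Y   (idempotence)
= X ∨ Y   (double negation)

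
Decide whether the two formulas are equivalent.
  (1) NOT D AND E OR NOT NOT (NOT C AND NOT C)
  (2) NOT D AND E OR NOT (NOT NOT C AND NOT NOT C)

E1: NOT D AND E OR NOT NOT (NOT C AND NOT C)
    = NOT D AND E OR NOT NOT NOT C
    = NOT D AND E OR NOT C
E2: NOT D AND E OR NOT (NOT NOT C AND NOT NOT C)
    = NOT D AND E OR NOT C OR NOT C
    = NOT D AND E OR NOT C
Both reduce to NOT D AND E OR NOT C, so they are equivalent.

Yes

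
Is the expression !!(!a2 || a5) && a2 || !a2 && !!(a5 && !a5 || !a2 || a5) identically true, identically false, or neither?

!!(!a2 || a5) && a2 || !a2 && !!(a5 && !a5 || !a2 || a5)
= !!(!a2 || a5) && a2 || !a2 && !!(!a2 || a5)
= !!(!a2 || a5)
= !a2 || a5
This depends on a2, a5, so it is not a constant.

neither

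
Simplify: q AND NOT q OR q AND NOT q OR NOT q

q AND NOT q OR q AND NOT q OR NOT q
= q AND NOT q OR NOT q   [complement / identity]
= NOT q   [complement / identity]

NOT q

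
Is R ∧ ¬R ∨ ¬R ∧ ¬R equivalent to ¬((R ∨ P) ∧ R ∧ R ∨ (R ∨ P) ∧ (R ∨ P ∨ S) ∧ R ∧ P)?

E1: R ∧ ¬R ∨ ¬R ∧ ¬R
    = ¬R ∧ ¬R   (complement / identity)
    = ¬R   (idempotence)
E2: ¬((R ∨ P) ∧ R ∧ R ∨ (R ∨ P) ∧ (R ∨ P ∨ S) ∧ R ∧ P)
    = ¬((R ∨ P) ∧ R ∧ R ∨ (R ∨ P) ∧ R ∧ P)   (absorption)
    = ¬((R ∨ P) ∧ R ∧ (R ∨ P))   (distribution)
    = ¬(R ∧ (R ∨ P))   (absorption)
    = ¬R   (absorption)
Both reduce to ¬R, so they are equivalent.

Yes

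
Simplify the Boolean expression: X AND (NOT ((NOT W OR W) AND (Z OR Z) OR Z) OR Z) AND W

X AND W

X AND (NOT ((NOT W OR W) AND (Z OR Z) OR Z) OR Z) AND W
= X AND (NOT ((NOT W OR W) AND Z OR Z) OR Z) AND W   [idempotence]
= X AND (NOT (Z OR Z) OR Z) AND W   [complement / identity]
= X AND (NOT Z OR Z) AND W   [idempotence]
= X AND W   [complement / identity]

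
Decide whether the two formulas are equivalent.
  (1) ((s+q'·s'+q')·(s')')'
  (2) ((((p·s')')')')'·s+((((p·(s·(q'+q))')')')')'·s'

No

E1: ((s+q'·s'+q')·(s')')'
    = ((s+q')·(s')')'   (absorption)
    = ((s+q')·s)'   (double negation)
    = s'   (absorption)
E2: ((((p·s')')')')'·s+((((p·(s·(q'+q))')')')')'·s'
    = ((((p·s')')')')'·s+((((p·s')')')')'·s'   (complement / identity)
    = ((((p·s')')')')'   (distribution)
    = ((p·s')')'   (double negation)
    = p·s'   (double negation)
These differ: at p=0, q=0, s=0, E1 = 1 but E2 = 0.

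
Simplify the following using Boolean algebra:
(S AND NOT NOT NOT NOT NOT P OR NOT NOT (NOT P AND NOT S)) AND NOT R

NOT P AND NOT R

(S AND NOT NOT NOT NOT NOT P OR NOT NOT (NOT P AND NOT S)) AND NOT R
= (S AND NOT NOT NOT P OR NOT NOT (NOT P AND NOT S)) AND NOT R   [double negation]
= (S AND NOT P OR NOT NOT (NOT P AND NOT S)) AND NOT R   [double negation]
= (S AND NOT P OR NOT P AND NOT S) AND NOT R   [double negation]
= NOT P AND NOT R   [distribution]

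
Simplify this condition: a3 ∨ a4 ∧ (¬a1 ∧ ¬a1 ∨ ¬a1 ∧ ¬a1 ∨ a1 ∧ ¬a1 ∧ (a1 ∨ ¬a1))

a3 ∨ a4 ∧ ¬a1

a3 ∨ a4 ∧ (¬a1 ∧ ¬a1 ∨ ¬a1 ∧ ¬a1 ∨ a1 ∧ ¬a1 ∧ (a1 ∨ ¬a1))
= a3 ∨ a4 ∧ (¬a1 ∧ ¬a1 ∨ a1 ∧ ¬a1 ∧ (a1 ∨ ¬a1))   (idempotence)
= a3 ∨ a4 ∧ (¬a1 ∧ ¬a1 ∨ a1 ∧ ¬a1)   (complement / identity)
= a3 ∨ a4 ∧ ¬a1   (distribution)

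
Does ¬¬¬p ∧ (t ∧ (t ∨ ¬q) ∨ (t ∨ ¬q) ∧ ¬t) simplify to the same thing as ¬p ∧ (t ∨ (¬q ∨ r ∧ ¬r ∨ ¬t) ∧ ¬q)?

E1: ¬¬¬p ∧ (t ∧ (t ∨ ¬q) ∨ (t ∨ ¬q) ∧ ¬t)
    = ¬¬¬p ∧ (t ∨ ¬q)   (distribution)
    = ¬p ∧ (t ∨ ¬q)   (double negation)
E2: ¬p ∧ (t ∨ (¬q ∨ r ∧ ¬r ∨ ¬t) ∧ ¬q)
    = ¬p ∧ (t ∨ (¬q ∨ ¬t) ∧ ¬q)   (complement / identity)
    = ¬p ∧ (t ∨ ¬q)   (absorption)
Both reduce to ¬p ∧ (t ∨ ¬q), so they are equivalent.

Yes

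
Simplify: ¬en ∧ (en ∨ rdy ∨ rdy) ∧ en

False

¬en ∧ (en ∨ rdy ∨ rdy) ∧ en
= ¬en ∧ (en ∨ rdy) ∧ en   (idempotence)
= ¬en ∧ en   (absorption)
= False   (complement)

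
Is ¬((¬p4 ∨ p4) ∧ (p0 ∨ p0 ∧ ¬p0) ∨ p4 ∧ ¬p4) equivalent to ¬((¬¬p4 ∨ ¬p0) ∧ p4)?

E1: ¬((¬p4 ∨ p4) ∧ (p0 ∨ p0 ∧ ¬p0) ∨ p4 ∧ ¬p4)
    = ¬(p0 ∨ p0 ∧ ¬p0 ∨ p4 ∧ ¬p4)   [complement / identity]
    = ¬(p0 ∨ p4 ∧ ¬p4)   [complement / identity]
    = ¬p0   [complement / identity]
E2: ¬((¬¬p4 ∨ ¬p0) ∧ p4)
    = ¬((p4 ∨ ¬p0) ∧ p4)   [double negation]
    = ¬p4   [absorption]
These differ: at p0=1, p4=0, E1 = 0 but E2 = 1.

No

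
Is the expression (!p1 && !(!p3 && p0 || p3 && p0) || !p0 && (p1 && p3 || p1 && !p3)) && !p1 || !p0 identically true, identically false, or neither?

(!p1 && !(!p3 && p0 || p3 && p0) || !p0 && (p1 && p3 || p1 && !p3)) && !p1 || !p0
= (!p1 && !(!p3 && p0 || p3 && p0) || !p0 && p1) && !p1 || !p0   (distribution)
= (!p1 && !p0 || !p0 && p1) && !p1 || !p0   (distribution)
= !p0 && !p1 || !p0   (distribution)
= !p0   (absorption)
This depends on p0, so it is not a constant.

neither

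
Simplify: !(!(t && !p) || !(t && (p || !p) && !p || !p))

!(!(t && !p) || !(t && (p || !p) && !p || !p))
= !(!(t && !p) || !(t && !p || !p))   (complement / identity)
= t && !p && (t && !p || !p)   (De Morgan)
= t && !p   (absorption)

t && !p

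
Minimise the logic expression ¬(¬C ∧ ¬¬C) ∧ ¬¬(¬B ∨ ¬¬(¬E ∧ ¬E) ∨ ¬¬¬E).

¬B ∨ ¬E

¬(¬C ∧ ¬¬C) ∧ ¬¬(¬B ∨ ¬¬(¬E ∧ ¬E) ∨ ¬¬¬E)
= (C ∨ ¬C) ∧ ¬¬(¬B ∨ ¬¬(¬E ∧ ¬E) ∨ ¬¬¬E)   [De Morgan]
= ¬¬(¬B ∨ ¬¬(¬E ∧ ¬E) ∨ ¬¬¬E)   [complement / identity]
= ¬¬(¬B ∨ ¬¬¬E ∨ ¬¬¬E)   [idempotence]
= ¬B ∨ ¬¬¬E ∨ ¬¬¬E   [double negation]
= ¬B ∨ ¬¬¬E   [idempotence]
= ¬B ∨ ¬E   [double negation]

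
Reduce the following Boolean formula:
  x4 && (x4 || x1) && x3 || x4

x4 && (x4 || x1) && x3 || x4
= x4 && x3 || x4   [absorption]
= x4   [absorption]

x4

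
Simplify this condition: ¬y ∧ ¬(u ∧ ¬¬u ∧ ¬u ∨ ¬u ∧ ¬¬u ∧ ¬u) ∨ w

¬y ∨ w

¬y ∧ ¬(u ∧ ¬¬u ∧ ¬u ∨ ¬u ∧ ¬¬u ∧ ¬u) ∨ w
= ¬y ∧ ¬(¬¬u ∧ ¬u) ∨ w   — distribution
= ¬y ∧ (¬u ∨ u) ∨ w   — De Morgan
= ¬y ∨ w   — complement / identity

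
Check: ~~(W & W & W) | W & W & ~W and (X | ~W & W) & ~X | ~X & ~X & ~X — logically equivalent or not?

No

E1: ~~(W & W & W) | W & W & ~W
    = W & W & W | W & W & ~W   (double negation)
    = W & W   (distribution)
    = W   (idempotence)
E2: (X | ~W & W) & ~X | ~X & ~X & ~X
    = (X | ~W & W) & ~X | ~X & ~X   (idempotence)
    = X & ~X | ~X & ~X   (complement / identity)
    = ~X   (distribution)
These differ: at W=0, X=0, E1 = 0 but E2 = 1.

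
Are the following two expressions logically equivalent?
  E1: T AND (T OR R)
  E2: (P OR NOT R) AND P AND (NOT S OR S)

No

E1: T AND (T OR R)
    = T
E2: (P OR NOT R) AND P AND (NOT S OR S)
    = P AND (NOT S OR S)
    = P
These differ: at P=1, R=1, S=0, T=0, E1 = 0 but E2 = 1.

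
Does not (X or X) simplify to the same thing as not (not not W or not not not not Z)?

E1: not (X or X)
    = not X   (idempotence)
E2: not (not not W or not not not not Z)
    = not (not not W or not not Z)   (double negation)
    = not W and not Z   (De Morgan)
These differ: at W=0, X=0, Z=1, E1 = 1 but E2 = 0.

No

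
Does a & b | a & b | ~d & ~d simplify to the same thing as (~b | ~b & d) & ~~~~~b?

E1: a & b | a & b | ~d & ~d
    = a & b | a & b | ~d   — idempotence
    = a & b | ~d   — idempotence
E2: (~b | ~b & d) & ~~~~~b
    = (~b | ~b & d) & ~~~b   — double negation
    = (~b | ~b & d) & ~b   — double negation
    = ~b & ~b   — absorption
    = ~b   — idempotence
These differ: at a=0, b=1, d=0, E1 = 1 but E2 = 0.

No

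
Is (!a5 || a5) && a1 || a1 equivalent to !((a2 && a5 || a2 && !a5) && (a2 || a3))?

No

E1: (!a5 || a5) && a1 || a1
    = a1 || a1   — complement / identity
    = a1   — idempotence
E2: !((a2 && a5 || a2 && !a5) && (a2 || a3))
    = !(a2 && (a2 || a3))   — distribution
    = !a2   — absorption
These differ: at a1=0, a2=0, a3=0, a5=0, E1 = 0 but E2 = 1.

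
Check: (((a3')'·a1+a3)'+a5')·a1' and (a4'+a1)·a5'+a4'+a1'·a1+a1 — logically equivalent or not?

E1: (((a3')'·a1+a3)'+a5')·a1'
    = ((a3·a1+a3)'+a5')·a1'   (double negation)
    = (a3'+a5')·a1'   (absorption)
E2: (a4'+a1)·a5'+a4'+a1'·a1+a1
    = (a4'+a1)·a5'+a4'+a1   (complement / identity)
    = a4'+a1   (absorption)
These differ: at a1=1, a3=1, a4=0, a5=1, E1 = 0 but E2 = 1.

No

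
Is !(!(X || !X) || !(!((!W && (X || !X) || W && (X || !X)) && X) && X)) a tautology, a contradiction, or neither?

!(!(X || !X) || !(!((!W && (X || !X) || W && (X || !X)) && X) && X))
= (X || !X) && !((!W && (X || !X) || W && (X || !X)) && X) && X
= (X || !X) && !((X || !X) && X) && X
= (X || !X) && !X && X
= !X && X
= false

contradiction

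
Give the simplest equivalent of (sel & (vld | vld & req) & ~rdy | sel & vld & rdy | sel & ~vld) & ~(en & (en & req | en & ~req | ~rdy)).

sel & ~en

(sel & (vld | vld & req) & ~rdy | sel & vld & rdy | sel & ~vld) & ~(en & (en & req | en & ~req | ~rdy))
= (sel & vld & ~rdy | sel & vld & rdy | sel & ~vld) & ~(en & (en & req | en & ~req | ~rdy))   — absorption
= (sel & vld & ~rdy | sel & vld & rdy | sel & ~vld) & ~(en & (en | ~rdy))   — distribution
= (sel & vld & ~rdy | sel & vld & rdy | sel & ~vld) & ~en   — absorption
= (sel & vld | sel & ~vld) & ~en   — distribution
= sel & ~en   — distribution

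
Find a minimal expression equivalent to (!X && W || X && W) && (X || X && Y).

(!X && W || X && W) && (X || X && Y)
= W && (X || X && Y)   [distribution]
= W && X   [absorption]

W && X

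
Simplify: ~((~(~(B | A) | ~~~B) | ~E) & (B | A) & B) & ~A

~B & ~A

~((~(~(B | A) | ~~~B) | ~E) & (B | A) & B) & ~A
= ~((~(~(B | A) | ~B) | ~E) & (B | A) & B) & ~A   [double negation]
= ~(((B | A) & B | ~E) & (B | A) & B) & ~A   [De Morgan]
= ~((B | A) & B) & ~A   [absorption]
= ~B & ~A   [absorption]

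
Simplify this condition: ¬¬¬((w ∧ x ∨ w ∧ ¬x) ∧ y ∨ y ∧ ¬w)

¬y

¬¬¬((w ∧ x ∨ w ∧ ¬x) ∧ y ∨ y ∧ ¬w)
= ¬¬¬(w ∧ y ∨ y ∧ ¬w)   (distribution)
= ¬¬¬y   (distribution)
= ¬y   (double negation)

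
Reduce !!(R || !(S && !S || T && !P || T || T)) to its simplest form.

!!(R || !(S && !S || T && !P || T || T))
= !!(R || !(S && !S || T && !P || T))
= !!(R || !(S && !S || T))
= R || !(S && !S || T)
= R || !T

R || !T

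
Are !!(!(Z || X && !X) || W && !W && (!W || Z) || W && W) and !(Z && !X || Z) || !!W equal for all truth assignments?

Yes

E1: !!(!(Z || X && !X) || W && !W && (!W || Z) || W && W)
    = !!(!(Z || X && !X) || W && !W || W && W)
    = !!(!(Z || X && !X) || W)
    = !(Z || X && !X) || W
    = !Z || W
E2: !(Z && !X || Z) || !!W
    = !Z || !!W
    = !Z || W
Both reduce to !Z || W, so they are equivalent.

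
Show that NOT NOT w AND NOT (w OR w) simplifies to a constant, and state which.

NOT NOT w AND NOT (w OR w)
= NOT NOT w AND NOT w   (idempotence)
= w AND NOT w   (double negation)
= FALSE   (complement)

FALSE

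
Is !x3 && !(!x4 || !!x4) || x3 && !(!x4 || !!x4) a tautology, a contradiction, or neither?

!x3 && !(!x4 || !!x4) || x3 && !(!x4 || !!x4)
= !(!x4 || !!x4)
= x4 && !x4
= false

contradiction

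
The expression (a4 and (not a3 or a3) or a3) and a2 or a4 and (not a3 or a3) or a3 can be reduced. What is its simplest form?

a4 or a3

(a4 and (not a3 or a3) or a3) and a2 or a4 and (not a3 or a3) or a3
= a4 and (not a3 or a3) or a3
= a4 or a3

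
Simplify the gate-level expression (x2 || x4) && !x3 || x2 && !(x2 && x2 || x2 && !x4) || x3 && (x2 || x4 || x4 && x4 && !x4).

x2 || x4

(x2 || x4) && !x3 || x2 && !(x2 && x2 || x2 && !x4) || x3 && (x2 || x4 || x4 && x4 && !x4)
= (x2 || x4) && !x3 || x2 && !(x2 || x2 && !x4) || x3 && (x2 || x4 || x4 && x4 && !x4)   — idempotence
= (x2 || x4) && !x3 || x2 && !x2 || x3 && (x2 || x4 || x4 && x4 && !x4)   — absorption
= (x2 || x4) && !x3 || x2 && !x2 || x3 && (x2 || x4 || x4 && !x4)   — idempotence
= (x2 || x4) && !x3 || x2 && !x2 || x3 && (x2 || x4)   — complement / identity
= (x2 || x4) && !x3 || x3 && (x2 || x4)   — complement / identity
= x2 || x4   — distribution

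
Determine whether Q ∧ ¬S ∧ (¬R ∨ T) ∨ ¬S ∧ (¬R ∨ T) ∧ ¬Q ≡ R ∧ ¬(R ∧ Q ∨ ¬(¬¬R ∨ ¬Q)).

No

E1: Q ∧ ¬S ∧ (¬R ∨ T) ∨ ¬S ∧ (¬R ∨ T) ∧ ¬Q
    = ¬S ∧ (¬R ∨ T)
E2: R ∧ ¬(R ∧ Q ∨ ¬(¬¬R ∨ ¬Q))
    = R ∧ ¬(R ∧ Q ∨ ¬R ∧ Q)
    = R ∧ ¬Q
These differ: at Q=0, R=0, S=0, T=1, E1 = 1 but E2 = 0.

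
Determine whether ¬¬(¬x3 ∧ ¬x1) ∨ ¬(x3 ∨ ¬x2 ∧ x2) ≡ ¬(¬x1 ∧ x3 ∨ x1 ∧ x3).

E1: ¬¬(¬x3 ∧ ¬x1) ∨ ¬(x3 ∨ ¬x2 ∧ x2)
    = ¬¬(¬x3 ∧ ¬x1) ∨ ¬x3   — complement / identity
    = ¬x3 ∧ ¬x1 ∨ ¬x3   — double negation
    = ¬x3   — absorption
E2: ¬(¬x1 ∧ x3 ∨ x1 ∧ x3)
    = ¬x3   — distribution
Both reduce to ¬x3, so they are equivalent.

Yes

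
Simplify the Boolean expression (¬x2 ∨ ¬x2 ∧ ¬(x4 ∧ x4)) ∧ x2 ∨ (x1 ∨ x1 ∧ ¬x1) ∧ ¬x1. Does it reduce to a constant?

(¬x2 ∨ ¬x2 ∧ ¬(x4 ∧ x4)) ∧ x2 ∨ (x1 ∨ x1 ∧ ¬x1) ∧ ¬x1
= (¬x2 ∨ ¬x2 ∧ ¬(x4 ∧ x4)) ∧ x2 ∨ x1 ∧ ¬x1
= (¬x2 ∨ ¬x2 ∧ ¬x4) ∧ x2 ∨ x1 ∧ ¬x1
= (¬x2 ∨ ¬x2 ∧ ¬x4) ∧ x2
= ¬x2 ∧ x2
= False

False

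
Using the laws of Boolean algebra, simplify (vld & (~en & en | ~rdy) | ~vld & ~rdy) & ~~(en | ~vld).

(vld & (~en & en | ~rdy) | ~vld & ~rdy) & ~~(en | ~vld)
= (vld & (~en & en | ~rdy) | ~vld & ~rdy) & (en | ~vld)
= (vld & ~rdy | ~vld & ~rdy) & (en | ~vld)
= ~rdy & (en | ~vld)

~rdy & (en | ~vld)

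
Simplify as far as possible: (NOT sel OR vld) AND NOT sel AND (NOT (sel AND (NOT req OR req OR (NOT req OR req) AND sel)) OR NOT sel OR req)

(NOT sel OR vld) AND NOT sel AND (NOT (sel AND (NOT req OR req OR (NOT req OR req) AND sel)) OR NOT sel OR req)
= (NOT sel OR vld) AND NOT sel AND (NOT (sel AND (NOT req OR req)) OR NOT sel OR req)
= (NOT sel OR vld) AND NOT sel AND (NOT sel OR NOT sel OR req)
= NOT sel AND (NOT sel OR NOT sel OR req)
= NOT sel AND (NOT sel OR req)
= NOT sel

NOT sel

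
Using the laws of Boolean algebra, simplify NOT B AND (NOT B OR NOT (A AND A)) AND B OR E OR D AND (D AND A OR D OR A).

E OR D

NOT B AND (NOT B OR NOT (A AND A)) AND B OR E OR D AND (D AND A OR D OR A)
= NOT B AND (NOT B OR NOT A) AND B OR E OR D AND (D AND A OR D OR A)
= NOT B AND B OR E OR D AND (D AND A OR D OR A)
= E OR D AND (D AND A OR D OR A)
= E OR D AND (D OR A)
= E OR D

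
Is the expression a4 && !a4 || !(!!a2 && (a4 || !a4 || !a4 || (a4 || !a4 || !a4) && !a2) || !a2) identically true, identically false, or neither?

a4 && !a4 || !(!!a2 && (a4 || !a4 || !a4 || (a4 || !a4 || !a4) && !a2) || !a2)
= !(!!a2 && (a4 || !a4 || !a4 || (a4 || !a4 || !a4) && !a2) || !a2)   (complement / identity)
= !(!!a2 && (a4 || !a4 || !a4) || !a2)   (absorption)
= !(!!a2 && (a4 || !a4) || !a2)   (idempotence)
= !(!!a2 || !a2)   (complement / identity)
= !a2 && a2   (De Morgan)
= false   (complement)

identically false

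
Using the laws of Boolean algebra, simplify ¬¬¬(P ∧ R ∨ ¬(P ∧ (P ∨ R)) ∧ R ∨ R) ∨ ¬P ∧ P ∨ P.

¬¬¬(P ∧ R ∨ ¬(P ∧ (P ∨ R)) ∧ R ∨ R) ∨ ¬P ∧ P ∨ P
= ¬(P ∧ R ∨ ¬(P ∧ (P ∨ R)) ∧ R ∨ R) ∨ ¬P ∧ P ∨ P   — double negation
= ¬(P ∧ R ∨ ¬P ∧ R ∨ R) ∨ ¬P ∧ P ∨ P   — absorption
= ¬(P ∧ R ∨ ¬P ∧ R ∨ R) ∨ P   — complement / identity
= ¬(R ∨ R) ∨ P   — distribution
= ¬R ∨ P   — idempotence

¬R ∨ P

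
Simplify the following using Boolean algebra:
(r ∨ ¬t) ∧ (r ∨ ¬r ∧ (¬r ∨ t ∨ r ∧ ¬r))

(r ∨ ¬t) ∧ (r ∨ ¬r ∧ (¬r ∨ t ∨ r ∧ ¬r))
= (r ∨ ¬t) ∧ (r ∨ ¬r ∧ (¬r ∨ t))   (complement / identity)
= (r ∨ ¬t) ∧ (r ∨ ¬r)   (absorption)
= r ∨ ¬t   (complement / identity)

r ∨ ¬t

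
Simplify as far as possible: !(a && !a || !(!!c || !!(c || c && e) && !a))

c

!(a && !a || !(!!c || !!(c || c && e) && !a))
= !(a && !a || !(!!c || !!c && !a))
= !(a && !a || !!!c)
= !(a && !a || !c)
= !!c
= c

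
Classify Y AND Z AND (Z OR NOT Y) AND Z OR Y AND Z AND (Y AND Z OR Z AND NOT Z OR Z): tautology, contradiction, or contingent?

contingent

Y AND Z AND (Z OR NOT Y) AND Z OR Y AND Z AND (Y AND Z OR Z AND NOT Z OR Z)
= Y AND Z AND Z OR Y AND Z AND (Y AND Z OR Z AND NOT Z OR Z)   [absorption]
= Y AND Z AND Z OR Y AND Z AND (Y AND Z OR Z)   [complement / identity]
= Y AND Z AND Z OR Y AND Z   [absorption]
= Y AND Z   [absorption]
This depends on Y, Z, so it is not a constant.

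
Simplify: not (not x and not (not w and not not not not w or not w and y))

x or not w and y

not (not x and not (not w and not not not not w or not w and y))
= x or not w and not not not not w or not w and y   [De Morgan]
= x or not w and not not w or not w and y   [double negation]
= x or not w and w or not w and y   [double negation]
= x or not w and y   [complement / identity]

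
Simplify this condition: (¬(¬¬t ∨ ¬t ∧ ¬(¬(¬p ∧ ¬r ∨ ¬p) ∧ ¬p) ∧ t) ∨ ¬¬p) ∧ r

(¬t ∨ p) ∧ r

(¬(¬¬t ∨ ¬t ∧ ¬(¬(¬p ∧ ¬r ∨ ¬p) ∧ ¬p) ∧ t) ∨ ¬¬p) ∧ r
= (¬(¬¬t ∨ ¬t ∧ ¬(¬¬p ∧ ¬p) ∧ t) ∨ ¬¬p) ∧ r   — absorption
= (¬(¬¬t ∨ ¬t ∧ (¬p ∨ p) ∧ t) ∨ ¬¬p) ∧ r   — De Morgan
= (¬(¬¬t ∨ ¬t ∧ t) ∨ ¬¬p) ∧ r   — complement / identity
= (¬(¬¬t ∨ ¬t ∧ t) ∨ p) ∧ r   — double negation
= (¬¬¬t ∨ p) ∧ r   — complement / identity
= (¬t ∨ p) ∧ r   — double negation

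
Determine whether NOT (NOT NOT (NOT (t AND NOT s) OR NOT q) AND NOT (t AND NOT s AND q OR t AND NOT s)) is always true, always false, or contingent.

NOT (NOT NOT (NOT (t AND NOT s) OR NOT q) AND NOT (t AND NOT s AND q OR t AND NOT s))
= NOT (NOT NOT (NOT (t AND NOT s) OR NOT q) AND NOT (t AND NOT s))   [absorption]
= NOT (NOT (t AND NOT s) OR NOT q) OR t AND NOT s   [De Morgan]
= t AND NOT s AND q OR t AND NOT s   [De Morgan]
= t AND NOT s   [absorption]
This depends on s, t, so it is not a constant.

contingent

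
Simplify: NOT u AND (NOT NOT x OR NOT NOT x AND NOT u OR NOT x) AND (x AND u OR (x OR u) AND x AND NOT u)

NOT u AND x

NOT u AND (NOT NOT x OR NOT NOT x AND NOT u OR NOT x) AND (x AND u OR (x OR u) AND x AND NOT u)
= NOT u AND (NOT NOT x OR NOT NOT x AND NOT u OR NOT x) AND (x AND u OR x AND NOT u)   [absorption]
= NOT u AND (NOT NOT x OR NOT x) AND (x AND u OR x AND NOT u)   [absorption]
= NOT u AND (NOT NOT x OR NOT x) AND x   [distribution]
= NOT u AND (x OR NOT x) AND x   [double negation]
= NOT u AND x   [complement / identity]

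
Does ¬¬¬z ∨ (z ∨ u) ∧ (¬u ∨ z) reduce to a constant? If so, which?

¬¬¬z ∨ (z ∨ u) ∧ (¬u ∨ z)
= ¬z ∨ (z ∨ u) ∧ (¬u ∨ z)   [double negation]
= ¬z ∨ u ∧ ¬u ∨ z   [distribution]
= ¬z ∨ z   [complement / identity]
= True   [complement]

yes, True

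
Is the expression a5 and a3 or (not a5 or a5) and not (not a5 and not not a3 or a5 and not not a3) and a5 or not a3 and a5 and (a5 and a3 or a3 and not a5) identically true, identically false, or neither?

neither

a5 and a3 or (not a5 or a5) and not (not a5 and not not a3 or a5 and not not a3) and a5 or not a3 and a5 and (a5 and a3 or a3 and not a5)
= a5 and a3 or (not a5 or a5) and not (not a5 and not not a3 or a5 and not not a3) and a5 or not a3 and a5 and a3   — distribution
= a5 and a3 or (not a5 or a5) and not not not a3 and a5 or not a3 and a5 and a3   — distribution
= a5 and a3 or (not a5 or a5) and not a3 and a5 or not a3 and a5 and a3   — double negation
= a5 and a3 or not a3 and a5 or not a3 and a5 and a3   — complement / identity
= a5 and a3 or not a3 and a5   — absorption
= a5   — distribution
This depends on a5, so it is not a constant.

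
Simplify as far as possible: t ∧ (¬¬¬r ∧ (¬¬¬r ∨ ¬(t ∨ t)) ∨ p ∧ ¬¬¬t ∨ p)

t ∧ (¬r ∨ p)

t ∧ (¬¬¬r ∧ (¬¬¬r ∨ ¬(t ∨ t)) ∨ p ∧ ¬¬¬t ∨ p)
= t ∧ (¬¬¬r ∧ (¬¬¬r ∨ ¬(t ∨ t)) ∨ p ∧ ¬t ∨ p)
= t ∧ (¬¬¬r ∧ (¬¬¬r ∨ ¬t) ∨ p ∧ ¬t ∨ p)
= t ∧ (¬¬¬r ∧ (¬¬¬r ∨ ¬t) ∨ p)
= t ∧ (¬¬¬r ∨ p)
= t ∧ (¬r ∨ p)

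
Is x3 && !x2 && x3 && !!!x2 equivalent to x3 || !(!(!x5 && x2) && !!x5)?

E1: x3 && !x2 && x3 && !!!x2
    = x3 && !x2 && x3 && !x2   — double negation
    = x3 && !x2   — idempotence
E2: x3 || !(!(!x5 && x2) && !!x5)
    = x3 || !x5 && x2 || !x5   — De Morgan
    = x3 || !x5   — absorption
These differ: at x2=1, x3=1, x5=0, E1 = 0 but E2 = 1.

No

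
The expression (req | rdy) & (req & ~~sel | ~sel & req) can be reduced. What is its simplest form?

req

(req | rdy) & (req & ~~sel | ~sel & req)
= (req | rdy) & (req & sel | ~sel & req)
= (req | rdy) & req
= req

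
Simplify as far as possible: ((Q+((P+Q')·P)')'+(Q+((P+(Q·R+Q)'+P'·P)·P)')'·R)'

((Q+((P+Q')·P)')'+(Q+((P+(Q·R+Q)'+P'·P)·P)')'·R)'
= ((Q+((P+Q')·P)')'+(Q+((P+(Q·R+Q)')·P)')'·R)'   — complement / identity
= ((Q+((P+Q')·P)')'+(Q+((P+Q')·P)')'·R)'   — absorption
= ((Q+((P+Q')·P)')')'   — absorption
= ((Q+P')')'   — absorption
= Q+P'   — double negation

Q+P'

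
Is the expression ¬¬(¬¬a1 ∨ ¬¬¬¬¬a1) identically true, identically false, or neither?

identically true

¬¬(¬¬a1 ∨ ¬¬¬¬¬a1)
= ¬¬(a1 ∨ ¬¬¬¬¬a1)
= a1 ∨ ¬¬¬¬¬a1
= a1 ∨ ¬¬¬a1
= a1 ∨ ¬a1
= True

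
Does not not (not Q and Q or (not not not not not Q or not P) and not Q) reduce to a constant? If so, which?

not not (not Q and Q or (not not not not not Q or not P) and not Q)
= not not (not Q and Q or (not not not Q or not P) and not Q)   [double negation]
= not not (not Q and Q or (not Q or not P) and not Q)   [double negation]
= not not (not Q and Q or not Q)   [absorption]
= not not not Q   [complement / identity]
= not Q   [double negation]
This depends on Q, so it is not a constant.

no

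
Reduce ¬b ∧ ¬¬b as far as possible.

¬b ∧ ¬¬b
= ¬b ∧ b   [double negation]
= False   [complement]

False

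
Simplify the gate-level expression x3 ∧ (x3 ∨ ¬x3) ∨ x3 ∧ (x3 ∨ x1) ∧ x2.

x3

x3 ∧ (x3 ∨ ¬x3) ∨ x3 ∧ (x3 ∨ x1) ∧ x2
= x3 ∨ x3 ∧ (x3 ∨ x1) ∧ x2
= x3 ∨ x3 ∧ x2
= x3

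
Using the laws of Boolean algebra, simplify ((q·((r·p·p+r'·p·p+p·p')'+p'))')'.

((q·((r·p·p+r'·p·p+p·p')'+p'))')'
= ((q·((p·p+p·p')'+p'))')'   (distribution)
= q·((p·p+p·p')'+p')   (double negation)
= q·(p'+p')   (distribution)
= q·p'   (idempotence)

q·p'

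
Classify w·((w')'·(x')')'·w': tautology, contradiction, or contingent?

w·((w')'·(x')')'·w'
= w·(w'+x')·w'
= w·w'
= 0

contradiction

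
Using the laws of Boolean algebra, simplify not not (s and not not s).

not not (s and not not s)
= not not (s and s)   (double negation)
= s and s   (double negation)
= s   (idempotence)

s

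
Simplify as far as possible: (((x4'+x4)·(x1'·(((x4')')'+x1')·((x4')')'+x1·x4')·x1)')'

(((x4'+x4)·(x1'·(((x4')')'+x1')·((x4')')'+x1·x4')·x1)')'
= (((x4'+x4)·(x1'·((x4')')'+x1·x4')·x1)')'
= (((x4'+x4)·(x1'·x4'+x1·x4')·x1)')'
= (((x4'+x4)·x4'·x1)')'
= ((x4'·x1)')'
= x4'·x1

x4'·x1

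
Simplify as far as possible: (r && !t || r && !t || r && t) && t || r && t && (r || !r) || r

(r && !t || r && !t || r && t) && t || r && t && (r || !r) || r
= (r && !t || r && t) && t || r && t && (r || !r) || r   — idempotence
= r && t || r && t && (r || !r) || r   — distribution
= r && t || r && t || r   — complement / identity
= r && t || r   — idempotence
= r   — absorption

r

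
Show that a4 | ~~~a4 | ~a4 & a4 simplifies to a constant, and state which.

1

a4 | ~~~a4 | ~a4 & a4
= a4 | ~a4 | ~a4 & a4   (double negation)
= a4 | ~a4   (complement / identity)
= 1   (complement)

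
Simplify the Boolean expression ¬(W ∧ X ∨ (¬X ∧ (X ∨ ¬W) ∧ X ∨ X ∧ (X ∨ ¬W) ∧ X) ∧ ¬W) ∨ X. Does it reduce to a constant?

True

¬(W ∧ X ∨ (¬X ∧ (X ∨ ¬W) ∧ X ∨ X ∧ (X ∨ ¬W) ∧ X) ∧ ¬W) ∨ X
= ¬(W ∧ X ∨ (X ∨ ¬W) ∧ X ∧ ¬W) ∨ X   (distribution)
= ¬(W ∧ X ∨ X ∧ ¬W) ∨ X   (absorption)
= ¬X ∨ X   (distribution)
= True   (complement)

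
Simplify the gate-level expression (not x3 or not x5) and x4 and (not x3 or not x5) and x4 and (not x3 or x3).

(not x3 or not x5) and x4

(not x3 or not x5) and x4 and (not x3 or not x5) and x4 and (not x3 or x3)
= (not x3 or not x5) and x4 and (not x3 or not x5) and x4   [complement / identity]
= (not x3 or not x5) and x4   [idempotence]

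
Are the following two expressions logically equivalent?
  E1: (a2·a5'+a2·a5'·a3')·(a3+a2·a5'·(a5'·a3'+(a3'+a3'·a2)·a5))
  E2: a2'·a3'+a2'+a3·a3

E1: (a2·a5'+a2·a5'·a3')·(a3+a2·a5'·(a5'·a3'+(a3'+a3'·a2)·a5))
    = (a2·a5'+a2·a5'·a3')·(a3+a2·a5'·(a5'·a3'+a3'·a5))
    = (a2·a5'+a2·a5'·a3')·(a3+a2·a5'·a3')
    = a2·a5'·a3'+a2·a5'·a3
    = a2·a5'
E2: a2'·a3'+a2'+a3·a3
    = a2'+a3·a3
    = a2'+a3
These differ: at a2=0, a3=1, a5=1, E1 = 0 but E2 = 1.

No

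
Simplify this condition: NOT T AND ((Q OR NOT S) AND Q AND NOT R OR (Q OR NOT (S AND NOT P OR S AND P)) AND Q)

NOT T AND ((Q OR NOT S) AND Q AND NOT R OR (Q OR NOT (S AND NOT P OR S AND P)) AND Q)
= NOT T AND ((Q OR NOT S) AND Q AND NOT R OR (Q OR NOT S) AND Q)
= NOT T AND (Q OR NOT S) AND Q
= NOT T AND Q

NOT T AND Q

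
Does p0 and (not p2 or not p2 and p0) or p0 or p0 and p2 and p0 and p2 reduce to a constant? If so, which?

no

p0 and (not p2 or not p2 and p0) or p0 or p0 and p2 and p0 and p2
= p0 and (not p2 or not p2 and p0) or p0 or p0 and p2   — idempotence
= p0 and not p2 or p0 or p0 and p2   — absorption
= p0 or p0 and p2   — absorption
= p0   — absorption
This depends on p0, so it is not a constant.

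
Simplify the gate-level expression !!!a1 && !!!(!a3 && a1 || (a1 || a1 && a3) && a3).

!a1

!!!a1 && !!!(!a3 && a1 || (a1 || a1 && a3) && a3)
= !!!a1 && !!!(!a3 && a1 || a1 && a3)
= !!!a1 && !!!a1
= !!!a1
= !a1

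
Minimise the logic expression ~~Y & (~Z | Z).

Y

~~Y & (~Z | Z)
= Y & (~Z | Z)   (double negation)
= Y   (complement / identity)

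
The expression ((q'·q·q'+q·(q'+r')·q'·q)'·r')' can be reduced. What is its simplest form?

((q'·q·q'+q·(q'+r')·q'·q)'·r')'
= q'·q·q'+q·(q'+r')·q'·q+r   — De Morgan
= q'·q·q'+q·q'·q+r   — absorption
= q'·q+r   — distribution
= r   — complement / identity

r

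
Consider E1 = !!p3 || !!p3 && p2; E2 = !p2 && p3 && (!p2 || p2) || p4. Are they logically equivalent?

E1: !!p3 || !!p3 && p2
    = !!p3   (absorption)
    = p3   (double negation)
E2: !p2 && p3 && (!p2 || p2) || p4
    = !p2 && p3 || p4   (complement / identity)
These differ: at p2=0, p3=0, p4=1, E1 = 0 but E2 = 1.

No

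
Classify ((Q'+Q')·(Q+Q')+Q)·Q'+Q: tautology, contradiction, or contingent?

tautology

((Q'+Q')·(Q+Q')+Q)·Q'+Q
= (Q'+Q'+Q)·Q'+Q   [complement / identity]
= (Q'+Q)·Q'+Q   [idempotence]
= Q'+Q   [complement / identity]
= 1   [complement]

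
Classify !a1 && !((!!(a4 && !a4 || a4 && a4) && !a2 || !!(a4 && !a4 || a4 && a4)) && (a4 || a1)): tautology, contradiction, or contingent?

!a1 && !((!!(a4 && !a4 || a4 && a4) && !a2 || !!(a4 && !a4 || a4 && a4)) && (a4 || a1))
= !a1 && !(!!(a4 && !a4 || a4 && a4) && (a4 || a1))   [absorption]
= !a1 && !(!!a4 && (a4 || a1))   [distribution]
= !a1 && !(a4 && (a4 || a1))   [double negation]
= !a1 && !a4   [absorption]
This depends on a1, a4, so it is not a constant.

contingent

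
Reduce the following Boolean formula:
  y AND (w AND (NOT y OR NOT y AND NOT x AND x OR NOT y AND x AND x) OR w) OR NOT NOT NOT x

y AND (w AND (NOT y OR NOT y AND NOT x AND x OR NOT y AND x AND x) OR w) OR NOT NOT NOT x
= y AND (w AND (NOT y OR NOT y AND (NOT x AND x OR x AND x)) OR w) OR NOT NOT NOT x   — distribution
= y AND (w AND (NOT y OR NOT y AND x) OR w) OR NOT NOT NOT x   — distribution
= y AND (w AND NOT y OR w) OR NOT NOT NOT x   — absorption
= y AND w OR NOT NOT NOT x   — absorption
= y AND w OR NOT x   — double negation

y AND w OR NOT x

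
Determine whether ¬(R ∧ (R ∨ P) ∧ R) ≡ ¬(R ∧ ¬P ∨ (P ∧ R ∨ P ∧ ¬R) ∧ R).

E1: ¬(R ∧ (R ∨ P) ∧ R)
    = ¬(R ∧ R)
    = ¬R
E2: ¬(R ∧ ¬P ∨ (P ∧ R ∨ P ∧ ¬R) ∧ R)
    = ¬(R ∧ ¬P ∨ P ∧ R)
    = ¬R
Both reduce to ¬R, so they are equivalent.

Yes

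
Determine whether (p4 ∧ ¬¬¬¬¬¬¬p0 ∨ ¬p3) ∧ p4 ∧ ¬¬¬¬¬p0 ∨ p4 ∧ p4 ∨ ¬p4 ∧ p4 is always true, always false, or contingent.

contingent

(p4 ∧ ¬¬¬¬¬¬¬p0 ∨ ¬p3) ∧ p4 ∧ ¬¬¬¬¬p0 ∨ p4 ∧ p4 ∨ ¬p4 ∧ p4
= (p4 ∧ ¬¬¬¬¬p0 ∨ ¬p3) ∧ p4 ∧ ¬¬¬¬¬p0 ∨ p4 ∧ p4 ∨ ¬p4 ∧ p4   (double negation)
= p4 ∧ ¬¬¬¬¬p0 ∨ p4 ∧ p4 ∨ ¬p4 ∧ p4   (absorption)
= p4 ∧ ¬¬¬p0 ∨ p4 ∧ p4 ∨ ¬p4 ∧ p4   (double negation)
= p4 ∧ ¬p0 ∨ p4 ∧ p4 ∨ ¬p4 ∧ p4   (double negation)
= p4 ∧ ¬p0 ∨ p4   (distribution)
= p4   (absorption)
This depends on p4, so it is not a constant.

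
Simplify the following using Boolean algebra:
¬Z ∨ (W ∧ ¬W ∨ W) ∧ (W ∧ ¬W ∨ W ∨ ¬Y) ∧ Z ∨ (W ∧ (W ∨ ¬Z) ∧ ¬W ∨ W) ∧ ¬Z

¬Z ∨ (W ∧ ¬W ∨ W) ∧ (W ∧ ¬W ∨ W ∨ ¬Y) ∧ Z ∨ (W ∧ (W ∨ ¬Z) ∧ ¬W ∨ W) ∧ ¬Z
= ¬Z ∨ (W ∧ ¬W ∨ W) ∧ Z ∨ (W ∧ (W ∨ ¬Z) ∧ ¬W ∨ W) ∧ ¬Z
= ¬Z ∨ (W ∧ ¬W ∨ W) ∧ Z ∨ (W ∧ ¬W ∨ W) ∧ ¬Z
= ¬Z ∨ W ∧ ¬W ∨ W
= ¬Z ∨ W

¬Z ∨ W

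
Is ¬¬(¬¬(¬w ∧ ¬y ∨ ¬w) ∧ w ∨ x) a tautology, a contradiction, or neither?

neither

¬¬(¬¬(¬w ∧ ¬y ∨ ¬w) ∧ w ∨ x)
= ¬¬(¬w ∧ ¬y ∨ ¬w) ∧ w ∨ x   (double negation)
= ¬¬¬w ∧ w ∨ x   (absorption)
= ¬w ∧ w ∨ x   (double negation)
= x   (complement / identity)
This depends on x, so it is not a constant.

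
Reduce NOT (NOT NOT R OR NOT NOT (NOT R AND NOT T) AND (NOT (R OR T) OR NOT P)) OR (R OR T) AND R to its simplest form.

R OR T

NOT (NOT NOT R OR NOT NOT (NOT R AND NOT T) AND (NOT (R OR T) OR NOT P)) OR (R OR T) AND R
= NOT (NOT NOT R OR NOT (R OR T) AND (NOT (R OR T) OR NOT P)) OR (R OR T) AND R   (De Morgan)
= NOT (NOT NOT R OR NOT (R OR T)) OR (R OR T) AND R   (absorption)
= NOT R AND (R OR T) OR (R OR T) AND R   (De Morgan)
= R OR T   (distribution)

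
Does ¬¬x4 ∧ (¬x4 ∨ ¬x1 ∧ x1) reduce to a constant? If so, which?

yes, False

¬¬x4 ∧ (¬x4 ∨ ¬x1 ∧ x1)
= ¬¬x4 ∧ ¬x4   [complement / identity]
= x4 ∧ ¬x4   [double negation]
= False   [complement]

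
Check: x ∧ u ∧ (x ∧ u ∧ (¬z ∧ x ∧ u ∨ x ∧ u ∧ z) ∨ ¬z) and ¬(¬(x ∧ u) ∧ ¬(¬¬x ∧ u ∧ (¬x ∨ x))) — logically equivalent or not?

Yes

E1: x ∧ u ∧ (x ∧ u ∧ (¬z ∧ x ∧ u ∨ x ∧ u ∧ z) ∨ ¬z)
    = x ∧ u ∧ (x ∧ u ∧ x ∧ u ∨ ¬z)   — distribution
    = x ∧ u ∧ (x ∧ u ∨ ¬z)   — idempotence
    = x ∧ u   — absorption
E2: ¬(¬(x ∧ u) ∧ ¬(¬¬x ∧ u ∧ (¬x ∨ x)))
    = x ∧ u ∨ ¬¬x ∧ u ∧ (¬x ∨ x)   — De Morgan
    = x ∧ u ∨ ¬¬x ∧ u   — complement / identity
    = x ∧ u ∨ x ∧ u   — double negation
    = x ∧ u   — idempotence
Both reduce to x ∧ u, so they are equivalent.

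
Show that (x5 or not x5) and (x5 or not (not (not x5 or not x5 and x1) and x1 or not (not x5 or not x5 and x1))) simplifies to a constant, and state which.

(x5 or not x5) and (x5 or not (not (not x5 or not x5 and x1) and x1 or not (not x5 or not x5 and x1)))
= (x5 or not x5) and (x5 or not not (not x5 or not x5 and x1))
= (x5 or not x5) and (x5 or not x5 or not x5 and x1)
= (x5 or not x5) and (x5 or not x5)
= x5 or not x5
= True

True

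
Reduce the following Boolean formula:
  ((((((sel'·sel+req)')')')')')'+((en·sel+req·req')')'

((((((sel'·sel+req)')')')')')'+((en·sel+req·req')')'
= ((((((sel'·sel+req)')')')')')'+en·sel+req·req'
= ((((((sel'·sel+req)')')')')')'+en·sel
= ((((sel'·sel+req)')')')'+en·sel
= ((sel'·sel+req)')'+en·sel
= sel'·sel+req+en·sel
= req+en·sel

req+en·sel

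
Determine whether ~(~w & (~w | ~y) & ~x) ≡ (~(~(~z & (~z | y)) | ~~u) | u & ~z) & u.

No

E1: ~(~w & (~w | ~y) & ~x)
    = ~(~w & ~x)   (absorption)
    = w | x   (De Morgan)
E2: (~(~(~z & (~z | y)) | ~~u) | u & ~z) & u
    = (~(~~z | ~~u) | u & ~z) & u   (absorption)
    = (~z & ~u | u & ~z) & u   (De Morgan)
    = ~z & u   (distribution)
These differ: at u=0, w=1, x=1, y=1, z=1, E1 = 1 but E2 = 0.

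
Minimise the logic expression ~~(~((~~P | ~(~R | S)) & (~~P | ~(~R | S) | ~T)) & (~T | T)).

~P & (~R | S)

~~(~((~~P | ~(~R | S)) & (~~P | ~(~R | S) | ~T)) & (~T | T))
= ~~~((~~P | ~(~R | S)) & (~~P | ~(~R | S) | ~T))   (complement / identity)
= ~~~(~~P | ~(~R | S))   (absorption)
= ~~(~P & (~R | S))   (De Morgan)
= ~P & (~R | S)   (double negation)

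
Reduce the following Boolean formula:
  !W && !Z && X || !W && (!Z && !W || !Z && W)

!W && !Z

!W && !Z && X || !W && (!Z && !W || !Z && W)
= !W && !Z && X || !W && !Z
= !W && !Z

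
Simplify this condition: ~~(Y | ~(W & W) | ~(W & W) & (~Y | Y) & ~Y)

~~(Y | ~(W & W) | ~(W & W) & (~Y | Y) & ~Y)
= ~~(Y | ~(W & W) | ~(W & W) & ~Y)
= ~~(Y | ~(W & W))
= Y | ~(W & W)
= Y | ~W

Y | ~W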